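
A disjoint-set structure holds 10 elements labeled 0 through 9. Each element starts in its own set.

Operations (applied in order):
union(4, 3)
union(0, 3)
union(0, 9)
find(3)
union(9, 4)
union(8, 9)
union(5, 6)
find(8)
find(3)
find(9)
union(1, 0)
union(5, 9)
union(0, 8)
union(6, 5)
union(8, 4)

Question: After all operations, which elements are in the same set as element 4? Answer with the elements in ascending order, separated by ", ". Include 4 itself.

Step 1: union(4, 3) -> merged; set of 4 now {3, 4}
Step 2: union(0, 3) -> merged; set of 0 now {0, 3, 4}
Step 3: union(0, 9) -> merged; set of 0 now {0, 3, 4, 9}
Step 4: find(3) -> no change; set of 3 is {0, 3, 4, 9}
Step 5: union(9, 4) -> already same set; set of 9 now {0, 3, 4, 9}
Step 6: union(8, 9) -> merged; set of 8 now {0, 3, 4, 8, 9}
Step 7: union(5, 6) -> merged; set of 5 now {5, 6}
Step 8: find(8) -> no change; set of 8 is {0, 3, 4, 8, 9}
Step 9: find(3) -> no change; set of 3 is {0, 3, 4, 8, 9}
Step 10: find(9) -> no change; set of 9 is {0, 3, 4, 8, 9}
Step 11: union(1, 0) -> merged; set of 1 now {0, 1, 3, 4, 8, 9}
Step 12: union(5, 9) -> merged; set of 5 now {0, 1, 3, 4, 5, 6, 8, 9}
Step 13: union(0, 8) -> already same set; set of 0 now {0, 1, 3, 4, 5, 6, 8, 9}
Step 14: union(6, 5) -> already same set; set of 6 now {0, 1, 3, 4, 5, 6, 8, 9}
Step 15: union(8, 4) -> already same set; set of 8 now {0, 1, 3, 4, 5, 6, 8, 9}
Component of 4: {0, 1, 3, 4, 5, 6, 8, 9}

Answer: 0, 1, 3, 4, 5, 6, 8, 9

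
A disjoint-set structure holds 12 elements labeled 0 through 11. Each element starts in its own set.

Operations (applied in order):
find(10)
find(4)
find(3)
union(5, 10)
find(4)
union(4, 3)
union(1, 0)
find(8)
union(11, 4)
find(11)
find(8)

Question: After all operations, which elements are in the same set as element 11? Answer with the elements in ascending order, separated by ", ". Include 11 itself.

Answer: 3, 4, 11

Derivation:
Step 1: find(10) -> no change; set of 10 is {10}
Step 2: find(4) -> no change; set of 4 is {4}
Step 3: find(3) -> no change; set of 3 is {3}
Step 4: union(5, 10) -> merged; set of 5 now {5, 10}
Step 5: find(4) -> no change; set of 4 is {4}
Step 6: union(4, 3) -> merged; set of 4 now {3, 4}
Step 7: union(1, 0) -> merged; set of 1 now {0, 1}
Step 8: find(8) -> no change; set of 8 is {8}
Step 9: union(11, 4) -> merged; set of 11 now {3, 4, 11}
Step 10: find(11) -> no change; set of 11 is {3, 4, 11}
Step 11: find(8) -> no change; set of 8 is {8}
Component of 11: {3, 4, 11}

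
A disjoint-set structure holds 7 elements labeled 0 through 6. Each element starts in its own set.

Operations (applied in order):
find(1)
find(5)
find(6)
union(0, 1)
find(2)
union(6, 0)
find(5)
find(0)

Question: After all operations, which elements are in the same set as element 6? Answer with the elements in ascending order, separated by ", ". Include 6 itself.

Answer: 0, 1, 6

Derivation:
Step 1: find(1) -> no change; set of 1 is {1}
Step 2: find(5) -> no change; set of 5 is {5}
Step 3: find(6) -> no change; set of 6 is {6}
Step 4: union(0, 1) -> merged; set of 0 now {0, 1}
Step 5: find(2) -> no change; set of 2 is {2}
Step 6: union(6, 0) -> merged; set of 6 now {0, 1, 6}
Step 7: find(5) -> no change; set of 5 is {5}
Step 8: find(0) -> no change; set of 0 is {0, 1, 6}
Component of 6: {0, 1, 6}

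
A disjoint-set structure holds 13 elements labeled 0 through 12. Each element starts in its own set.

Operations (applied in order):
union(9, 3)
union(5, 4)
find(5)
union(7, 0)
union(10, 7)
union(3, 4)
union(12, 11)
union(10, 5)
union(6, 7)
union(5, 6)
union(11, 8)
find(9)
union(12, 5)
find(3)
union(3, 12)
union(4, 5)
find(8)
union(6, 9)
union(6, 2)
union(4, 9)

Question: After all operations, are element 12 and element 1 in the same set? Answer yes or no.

Step 1: union(9, 3) -> merged; set of 9 now {3, 9}
Step 2: union(5, 4) -> merged; set of 5 now {4, 5}
Step 3: find(5) -> no change; set of 5 is {4, 5}
Step 4: union(7, 0) -> merged; set of 7 now {0, 7}
Step 5: union(10, 7) -> merged; set of 10 now {0, 7, 10}
Step 6: union(3, 4) -> merged; set of 3 now {3, 4, 5, 9}
Step 7: union(12, 11) -> merged; set of 12 now {11, 12}
Step 8: union(10, 5) -> merged; set of 10 now {0, 3, 4, 5, 7, 9, 10}
Step 9: union(6, 7) -> merged; set of 6 now {0, 3, 4, 5, 6, 7, 9, 10}
Step 10: union(5, 6) -> already same set; set of 5 now {0, 3, 4, 5, 6, 7, 9, 10}
Step 11: union(11, 8) -> merged; set of 11 now {8, 11, 12}
Step 12: find(9) -> no change; set of 9 is {0, 3, 4, 5, 6, 7, 9, 10}
Step 13: union(12, 5) -> merged; set of 12 now {0, 3, 4, 5, 6, 7, 8, 9, 10, 11, 12}
Step 14: find(3) -> no change; set of 3 is {0, 3, 4, 5, 6, 7, 8, 9, 10, 11, 12}
Step 15: union(3, 12) -> already same set; set of 3 now {0, 3, 4, 5, 6, 7, 8, 9, 10, 11, 12}
Step 16: union(4, 5) -> already same set; set of 4 now {0, 3, 4, 5, 6, 7, 8, 9, 10, 11, 12}
Step 17: find(8) -> no change; set of 8 is {0, 3, 4, 5, 6, 7, 8, 9, 10, 11, 12}
Step 18: union(6, 9) -> already same set; set of 6 now {0, 3, 4, 5, 6, 7, 8, 9, 10, 11, 12}
Step 19: union(6, 2) -> merged; set of 6 now {0, 2, 3, 4, 5, 6, 7, 8, 9, 10, 11, 12}
Step 20: union(4, 9) -> already same set; set of 4 now {0, 2, 3, 4, 5, 6, 7, 8, 9, 10, 11, 12}
Set of 12: {0, 2, 3, 4, 5, 6, 7, 8, 9, 10, 11, 12}; 1 is not a member.

Answer: no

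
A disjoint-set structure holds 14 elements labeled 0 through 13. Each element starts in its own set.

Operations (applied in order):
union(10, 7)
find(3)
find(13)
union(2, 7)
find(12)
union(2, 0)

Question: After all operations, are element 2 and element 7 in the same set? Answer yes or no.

Answer: yes

Derivation:
Step 1: union(10, 7) -> merged; set of 10 now {7, 10}
Step 2: find(3) -> no change; set of 3 is {3}
Step 3: find(13) -> no change; set of 13 is {13}
Step 4: union(2, 7) -> merged; set of 2 now {2, 7, 10}
Step 5: find(12) -> no change; set of 12 is {12}
Step 6: union(2, 0) -> merged; set of 2 now {0, 2, 7, 10}
Set of 2: {0, 2, 7, 10}; 7 is a member.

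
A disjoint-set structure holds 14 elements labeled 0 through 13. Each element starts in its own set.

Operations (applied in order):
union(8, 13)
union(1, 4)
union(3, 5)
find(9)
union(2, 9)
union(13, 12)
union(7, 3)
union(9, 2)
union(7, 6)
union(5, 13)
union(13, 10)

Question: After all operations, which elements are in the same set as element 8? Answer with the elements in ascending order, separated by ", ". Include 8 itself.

Step 1: union(8, 13) -> merged; set of 8 now {8, 13}
Step 2: union(1, 4) -> merged; set of 1 now {1, 4}
Step 3: union(3, 5) -> merged; set of 3 now {3, 5}
Step 4: find(9) -> no change; set of 9 is {9}
Step 5: union(2, 9) -> merged; set of 2 now {2, 9}
Step 6: union(13, 12) -> merged; set of 13 now {8, 12, 13}
Step 7: union(7, 3) -> merged; set of 7 now {3, 5, 7}
Step 8: union(9, 2) -> already same set; set of 9 now {2, 9}
Step 9: union(7, 6) -> merged; set of 7 now {3, 5, 6, 7}
Step 10: union(5, 13) -> merged; set of 5 now {3, 5, 6, 7, 8, 12, 13}
Step 11: union(13, 10) -> merged; set of 13 now {3, 5, 6, 7, 8, 10, 12, 13}
Component of 8: {3, 5, 6, 7, 8, 10, 12, 13}

Answer: 3, 5, 6, 7, 8, 10, 12, 13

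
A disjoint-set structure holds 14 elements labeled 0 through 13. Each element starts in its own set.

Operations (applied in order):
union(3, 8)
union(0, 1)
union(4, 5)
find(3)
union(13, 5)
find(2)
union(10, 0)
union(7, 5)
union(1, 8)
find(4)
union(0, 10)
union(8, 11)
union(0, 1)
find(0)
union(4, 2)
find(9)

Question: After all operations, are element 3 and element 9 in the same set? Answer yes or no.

Answer: no

Derivation:
Step 1: union(3, 8) -> merged; set of 3 now {3, 8}
Step 2: union(0, 1) -> merged; set of 0 now {0, 1}
Step 3: union(4, 5) -> merged; set of 4 now {4, 5}
Step 4: find(3) -> no change; set of 3 is {3, 8}
Step 5: union(13, 5) -> merged; set of 13 now {4, 5, 13}
Step 6: find(2) -> no change; set of 2 is {2}
Step 7: union(10, 0) -> merged; set of 10 now {0, 1, 10}
Step 8: union(7, 5) -> merged; set of 7 now {4, 5, 7, 13}
Step 9: union(1, 8) -> merged; set of 1 now {0, 1, 3, 8, 10}
Step 10: find(4) -> no change; set of 4 is {4, 5, 7, 13}
Step 11: union(0, 10) -> already same set; set of 0 now {0, 1, 3, 8, 10}
Step 12: union(8, 11) -> merged; set of 8 now {0, 1, 3, 8, 10, 11}
Step 13: union(0, 1) -> already same set; set of 0 now {0, 1, 3, 8, 10, 11}
Step 14: find(0) -> no change; set of 0 is {0, 1, 3, 8, 10, 11}
Step 15: union(4, 2) -> merged; set of 4 now {2, 4, 5, 7, 13}
Step 16: find(9) -> no change; set of 9 is {9}
Set of 3: {0, 1, 3, 8, 10, 11}; 9 is not a member.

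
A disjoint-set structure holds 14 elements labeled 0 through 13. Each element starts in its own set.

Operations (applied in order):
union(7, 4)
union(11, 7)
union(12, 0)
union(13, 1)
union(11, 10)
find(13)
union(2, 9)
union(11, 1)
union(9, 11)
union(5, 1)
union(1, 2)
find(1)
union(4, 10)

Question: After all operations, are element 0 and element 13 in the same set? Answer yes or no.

Step 1: union(7, 4) -> merged; set of 7 now {4, 7}
Step 2: union(11, 7) -> merged; set of 11 now {4, 7, 11}
Step 3: union(12, 0) -> merged; set of 12 now {0, 12}
Step 4: union(13, 1) -> merged; set of 13 now {1, 13}
Step 5: union(11, 10) -> merged; set of 11 now {4, 7, 10, 11}
Step 6: find(13) -> no change; set of 13 is {1, 13}
Step 7: union(2, 9) -> merged; set of 2 now {2, 9}
Step 8: union(11, 1) -> merged; set of 11 now {1, 4, 7, 10, 11, 13}
Step 9: union(9, 11) -> merged; set of 9 now {1, 2, 4, 7, 9, 10, 11, 13}
Step 10: union(5, 1) -> merged; set of 5 now {1, 2, 4, 5, 7, 9, 10, 11, 13}
Step 11: union(1, 2) -> already same set; set of 1 now {1, 2, 4, 5, 7, 9, 10, 11, 13}
Step 12: find(1) -> no change; set of 1 is {1, 2, 4, 5, 7, 9, 10, 11, 13}
Step 13: union(4, 10) -> already same set; set of 4 now {1, 2, 4, 5, 7, 9, 10, 11, 13}
Set of 0: {0, 12}; 13 is not a member.

Answer: no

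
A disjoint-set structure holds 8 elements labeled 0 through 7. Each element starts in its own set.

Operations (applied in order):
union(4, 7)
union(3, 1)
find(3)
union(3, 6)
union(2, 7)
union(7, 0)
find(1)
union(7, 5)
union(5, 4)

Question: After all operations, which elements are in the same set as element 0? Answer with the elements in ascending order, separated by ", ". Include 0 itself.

Step 1: union(4, 7) -> merged; set of 4 now {4, 7}
Step 2: union(3, 1) -> merged; set of 3 now {1, 3}
Step 3: find(3) -> no change; set of 3 is {1, 3}
Step 4: union(3, 6) -> merged; set of 3 now {1, 3, 6}
Step 5: union(2, 7) -> merged; set of 2 now {2, 4, 7}
Step 6: union(7, 0) -> merged; set of 7 now {0, 2, 4, 7}
Step 7: find(1) -> no change; set of 1 is {1, 3, 6}
Step 8: union(7, 5) -> merged; set of 7 now {0, 2, 4, 5, 7}
Step 9: union(5, 4) -> already same set; set of 5 now {0, 2, 4, 5, 7}
Component of 0: {0, 2, 4, 5, 7}

Answer: 0, 2, 4, 5, 7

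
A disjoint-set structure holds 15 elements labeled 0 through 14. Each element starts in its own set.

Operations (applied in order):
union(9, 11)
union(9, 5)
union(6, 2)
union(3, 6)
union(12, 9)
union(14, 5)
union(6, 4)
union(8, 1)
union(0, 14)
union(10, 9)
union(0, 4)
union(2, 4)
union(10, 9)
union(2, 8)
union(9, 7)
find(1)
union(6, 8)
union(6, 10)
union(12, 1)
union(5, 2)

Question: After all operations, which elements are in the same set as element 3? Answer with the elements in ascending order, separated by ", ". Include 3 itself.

Answer: 0, 1, 2, 3, 4, 5, 6, 7, 8, 9, 10, 11, 12, 14

Derivation:
Step 1: union(9, 11) -> merged; set of 9 now {9, 11}
Step 2: union(9, 5) -> merged; set of 9 now {5, 9, 11}
Step 3: union(6, 2) -> merged; set of 6 now {2, 6}
Step 4: union(3, 6) -> merged; set of 3 now {2, 3, 6}
Step 5: union(12, 9) -> merged; set of 12 now {5, 9, 11, 12}
Step 6: union(14, 5) -> merged; set of 14 now {5, 9, 11, 12, 14}
Step 7: union(6, 4) -> merged; set of 6 now {2, 3, 4, 6}
Step 8: union(8, 1) -> merged; set of 8 now {1, 8}
Step 9: union(0, 14) -> merged; set of 0 now {0, 5, 9, 11, 12, 14}
Step 10: union(10, 9) -> merged; set of 10 now {0, 5, 9, 10, 11, 12, 14}
Step 11: union(0, 4) -> merged; set of 0 now {0, 2, 3, 4, 5, 6, 9, 10, 11, 12, 14}
Step 12: union(2, 4) -> already same set; set of 2 now {0, 2, 3, 4, 5, 6, 9, 10, 11, 12, 14}
Step 13: union(10, 9) -> already same set; set of 10 now {0, 2, 3, 4, 5, 6, 9, 10, 11, 12, 14}
Step 14: union(2, 8) -> merged; set of 2 now {0, 1, 2, 3, 4, 5, 6, 8, 9, 10, 11, 12, 14}
Step 15: union(9, 7) -> merged; set of 9 now {0, 1, 2, 3, 4, 5, 6, 7, 8, 9, 10, 11, 12, 14}
Step 16: find(1) -> no change; set of 1 is {0, 1, 2, 3, 4, 5, 6, 7, 8, 9, 10, 11, 12, 14}
Step 17: union(6, 8) -> already same set; set of 6 now {0, 1, 2, 3, 4, 5, 6, 7, 8, 9, 10, 11, 12, 14}
Step 18: union(6, 10) -> already same set; set of 6 now {0, 1, 2, 3, 4, 5, 6, 7, 8, 9, 10, 11, 12, 14}
Step 19: union(12, 1) -> already same set; set of 12 now {0, 1, 2, 3, 4, 5, 6, 7, 8, 9, 10, 11, 12, 14}
Step 20: union(5, 2) -> already same set; set of 5 now {0, 1, 2, 3, 4, 5, 6, 7, 8, 9, 10, 11, 12, 14}
Component of 3: {0, 1, 2, 3, 4, 5, 6, 7, 8, 9, 10, 11, 12, 14}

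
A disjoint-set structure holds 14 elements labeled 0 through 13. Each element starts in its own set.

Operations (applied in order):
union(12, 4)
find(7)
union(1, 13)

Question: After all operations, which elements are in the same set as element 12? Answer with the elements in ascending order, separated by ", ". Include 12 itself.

Answer: 4, 12

Derivation:
Step 1: union(12, 4) -> merged; set of 12 now {4, 12}
Step 2: find(7) -> no change; set of 7 is {7}
Step 3: union(1, 13) -> merged; set of 1 now {1, 13}
Component of 12: {4, 12}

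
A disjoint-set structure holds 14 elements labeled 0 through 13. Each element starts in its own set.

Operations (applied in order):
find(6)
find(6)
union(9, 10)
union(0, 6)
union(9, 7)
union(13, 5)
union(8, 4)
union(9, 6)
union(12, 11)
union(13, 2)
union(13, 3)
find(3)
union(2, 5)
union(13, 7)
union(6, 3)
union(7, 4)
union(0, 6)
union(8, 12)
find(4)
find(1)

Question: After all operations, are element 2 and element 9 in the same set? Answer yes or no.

Answer: yes

Derivation:
Step 1: find(6) -> no change; set of 6 is {6}
Step 2: find(6) -> no change; set of 6 is {6}
Step 3: union(9, 10) -> merged; set of 9 now {9, 10}
Step 4: union(0, 6) -> merged; set of 0 now {0, 6}
Step 5: union(9, 7) -> merged; set of 9 now {7, 9, 10}
Step 6: union(13, 5) -> merged; set of 13 now {5, 13}
Step 7: union(8, 4) -> merged; set of 8 now {4, 8}
Step 8: union(9, 6) -> merged; set of 9 now {0, 6, 7, 9, 10}
Step 9: union(12, 11) -> merged; set of 12 now {11, 12}
Step 10: union(13, 2) -> merged; set of 13 now {2, 5, 13}
Step 11: union(13, 3) -> merged; set of 13 now {2, 3, 5, 13}
Step 12: find(3) -> no change; set of 3 is {2, 3, 5, 13}
Step 13: union(2, 5) -> already same set; set of 2 now {2, 3, 5, 13}
Step 14: union(13, 7) -> merged; set of 13 now {0, 2, 3, 5, 6, 7, 9, 10, 13}
Step 15: union(6, 3) -> already same set; set of 6 now {0, 2, 3, 5, 6, 7, 9, 10, 13}
Step 16: union(7, 4) -> merged; set of 7 now {0, 2, 3, 4, 5, 6, 7, 8, 9, 10, 13}
Step 17: union(0, 6) -> already same set; set of 0 now {0, 2, 3, 4, 5, 6, 7, 8, 9, 10, 13}
Step 18: union(8, 12) -> merged; set of 8 now {0, 2, 3, 4, 5, 6, 7, 8, 9, 10, 11, 12, 13}
Step 19: find(4) -> no change; set of 4 is {0, 2, 3, 4, 5, 6, 7, 8, 9, 10, 11, 12, 13}
Step 20: find(1) -> no change; set of 1 is {1}
Set of 2: {0, 2, 3, 4, 5, 6, 7, 8, 9, 10, 11, 12, 13}; 9 is a member.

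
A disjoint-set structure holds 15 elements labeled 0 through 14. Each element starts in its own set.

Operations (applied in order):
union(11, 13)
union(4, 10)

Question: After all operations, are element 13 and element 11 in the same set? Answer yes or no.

Answer: yes

Derivation:
Step 1: union(11, 13) -> merged; set of 11 now {11, 13}
Step 2: union(4, 10) -> merged; set of 4 now {4, 10}
Set of 13: {11, 13}; 11 is a member.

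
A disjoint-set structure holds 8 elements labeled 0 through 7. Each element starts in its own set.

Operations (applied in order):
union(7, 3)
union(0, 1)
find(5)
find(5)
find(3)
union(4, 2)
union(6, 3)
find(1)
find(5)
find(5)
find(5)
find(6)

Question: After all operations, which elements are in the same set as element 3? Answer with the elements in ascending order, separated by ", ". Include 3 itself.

Step 1: union(7, 3) -> merged; set of 7 now {3, 7}
Step 2: union(0, 1) -> merged; set of 0 now {0, 1}
Step 3: find(5) -> no change; set of 5 is {5}
Step 4: find(5) -> no change; set of 5 is {5}
Step 5: find(3) -> no change; set of 3 is {3, 7}
Step 6: union(4, 2) -> merged; set of 4 now {2, 4}
Step 7: union(6, 3) -> merged; set of 6 now {3, 6, 7}
Step 8: find(1) -> no change; set of 1 is {0, 1}
Step 9: find(5) -> no change; set of 5 is {5}
Step 10: find(5) -> no change; set of 5 is {5}
Step 11: find(5) -> no change; set of 5 is {5}
Step 12: find(6) -> no change; set of 6 is {3, 6, 7}
Component of 3: {3, 6, 7}

Answer: 3, 6, 7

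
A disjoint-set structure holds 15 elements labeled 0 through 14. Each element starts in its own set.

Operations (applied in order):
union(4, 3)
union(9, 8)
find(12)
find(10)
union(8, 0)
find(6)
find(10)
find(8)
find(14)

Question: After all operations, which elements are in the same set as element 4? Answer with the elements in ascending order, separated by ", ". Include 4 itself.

Answer: 3, 4

Derivation:
Step 1: union(4, 3) -> merged; set of 4 now {3, 4}
Step 2: union(9, 8) -> merged; set of 9 now {8, 9}
Step 3: find(12) -> no change; set of 12 is {12}
Step 4: find(10) -> no change; set of 10 is {10}
Step 5: union(8, 0) -> merged; set of 8 now {0, 8, 9}
Step 6: find(6) -> no change; set of 6 is {6}
Step 7: find(10) -> no change; set of 10 is {10}
Step 8: find(8) -> no change; set of 8 is {0, 8, 9}
Step 9: find(14) -> no change; set of 14 is {14}
Component of 4: {3, 4}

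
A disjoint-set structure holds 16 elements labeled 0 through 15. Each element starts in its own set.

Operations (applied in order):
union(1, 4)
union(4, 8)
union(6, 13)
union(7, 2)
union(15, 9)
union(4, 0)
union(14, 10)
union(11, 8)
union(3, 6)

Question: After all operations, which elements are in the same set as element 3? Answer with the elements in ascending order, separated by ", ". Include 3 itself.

Step 1: union(1, 4) -> merged; set of 1 now {1, 4}
Step 2: union(4, 8) -> merged; set of 4 now {1, 4, 8}
Step 3: union(6, 13) -> merged; set of 6 now {6, 13}
Step 4: union(7, 2) -> merged; set of 7 now {2, 7}
Step 5: union(15, 9) -> merged; set of 15 now {9, 15}
Step 6: union(4, 0) -> merged; set of 4 now {0, 1, 4, 8}
Step 7: union(14, 10) -> merged; set of 14 now {10, 14}
Step 8: union(11, 8) -> merged; set of 11 now {0, 1, 4, 8, 11}
Step 9: union(3, 6) -> merged; set of 3 now {3, 6, 13}
Component of 3: {3, 6, 13}

Answer: 3, 6, 13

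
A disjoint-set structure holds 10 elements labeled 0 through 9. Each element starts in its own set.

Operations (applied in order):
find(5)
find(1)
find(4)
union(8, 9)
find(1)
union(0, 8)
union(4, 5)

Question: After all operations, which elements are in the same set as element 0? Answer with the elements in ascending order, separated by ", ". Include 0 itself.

Answer: 0, 8, 9

Derivation:
Step 1: find(5) -> no change; set of 5 is {5}
Step 2: find(1) -> no change; set of 1 is {1}
Step 3: find(4) -> no change; set of 4 is {4}
Step 4: union(8, 9) -> merged; set of 8 now {8, 9}
Step 5: find(1) -> no change; set of 1 is {1}
Step 6: union(0, 8) -> merged; set of 0 now {0, 8, 9}
Step 7: union(4, 5) -> merged; set of 4 now {4, 5}
Component of 0: {0, 8, 9}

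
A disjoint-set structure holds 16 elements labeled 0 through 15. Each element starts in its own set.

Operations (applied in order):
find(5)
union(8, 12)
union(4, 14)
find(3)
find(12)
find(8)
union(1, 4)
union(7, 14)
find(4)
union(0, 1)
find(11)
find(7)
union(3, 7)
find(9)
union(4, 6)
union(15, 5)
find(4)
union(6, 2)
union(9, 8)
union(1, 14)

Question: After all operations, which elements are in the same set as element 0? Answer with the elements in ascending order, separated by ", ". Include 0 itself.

Answer: 0, 1, 2, 3, 4, 6, 7, 14

Derivation:
Step 1: find(5) -> no change; set of 5 is {5}
Step 2: union(8, 12) -> merged; set of 8 now {8, 12}
Step 3: union(4, 14) -> merged; set of 4 now {4, 14}
Step 4: find(3) -> no change; set of 3 is {3}
Step 5: find(12) -> no change; set of 12 is {8, 12}
Step 6: find(8) -> no change; set of 8 is {8, 12}
Step 7: union(1, 4) -> merged; set of 1 now {1, 4, 14}
Step 8: union(7, 14) -> merged; set of 7 now {1, 4, 7, 14}
Step 9: find(4) -> no change; set of 4 is {1, 4, 7, 14}
Step 10: union(0, 1) -> merged; set of 0 now {0, 1, 4, 7, 14}
Step 11: find(11) -> no change; set of 11 is {11}
Step 12: find(7) -> no change; set of 7 is {0, 1, 4, 7, 14}
Step 13: union(3, 7) -> merged; set of 3 now {0, 1, 3, 4, 7, 14}
Step 14: find(9) -> no change; set of 9 is {9}
Step 15: union(4, 6) -> merged; set of 4 now {0, 1, 3, 4, 6, 7, 14}
Step 16: union(15, 5) -> merged; set of 15 now {5, 15}
Step 17: find(4) -> no change; set of 4 is {0, 1, 3, 4, 6, 7, 14}
Step 18: union(6, 2) -> merged; set of 6 now {0, 1, 2, 3, 4, 6, 7, 14}
Step 19: union(9, 8) -> merged; set of 9 now {8, 9, 12}
Step 20: union(1, 14) -> already same set; set of 1 now {0, 1, 2, 3, 4, 6, 7, 14}
Component of 0: {0, 1, 2, 3, 4, 6, 7, 14}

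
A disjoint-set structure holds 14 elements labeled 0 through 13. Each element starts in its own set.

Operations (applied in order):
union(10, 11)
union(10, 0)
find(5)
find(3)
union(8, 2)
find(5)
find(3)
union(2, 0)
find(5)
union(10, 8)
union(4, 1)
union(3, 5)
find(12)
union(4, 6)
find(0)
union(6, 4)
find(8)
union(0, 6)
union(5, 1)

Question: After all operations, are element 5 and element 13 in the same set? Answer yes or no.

Answer: no

Derivation:
Step 1: union(10, 11) -> merged; set of 10 now {10, 11}
Step 2: union(10, 0) -> merged; set of 10 now {0, 10, 11}
Step 3: find(5) -> no change; set of 5 is {5}
Step 4: find(3) -> no change; set of 3 is {3}
Step 5: union(8, 2) -> merged; set of 8 now {2, 8}
Step 6: find(5) -> no change; set of 5 is {5}
Step 7: find(3) -> no change; set of 3 is {3}
Step 8: union(2, 0) -> merged; set of 2 now {0, 2, 8, 10, 11}
Step 9: find(5) -> no change; set of 5 is {5}
Step 10: union(10, 8) -> already same set; set of 10 now {0, 2, 8, 10, 11}
Step 11: union(4, 1) -> merged; set of 4 now {1, 4}
Step 12: union(3, 5) -> merged; set of 3 now {3, 5}
Step 13: find(12) -> no change; set of 12 is {12}
Step 14: union(4, 6) -> merged; set of 4 now {1, 4, 6}
Step 15: find(0) -> no change; set of 0 is {0, 2, 8, 10, 11}
Step 16: union(6, 4) -> already same set; set of 6 now {1, 4, 6}
Step 17: find(8) -> no change; set of 8 is {0, 2, 8, 10, 11}
Step 18: union(0, 6) -> merged; set of 0 now {0, 1, 2, 4, 6, 8, 10, 11}
Step 19: union(5, 1) -> merged; set of 5 now {0, 1, 2, 3, 4, 5, 6, 8, 10, 11}
Set of 5: {0, 1, 2, 3, 4, 5, 6, 8, 10, 11}; 13 is not a member.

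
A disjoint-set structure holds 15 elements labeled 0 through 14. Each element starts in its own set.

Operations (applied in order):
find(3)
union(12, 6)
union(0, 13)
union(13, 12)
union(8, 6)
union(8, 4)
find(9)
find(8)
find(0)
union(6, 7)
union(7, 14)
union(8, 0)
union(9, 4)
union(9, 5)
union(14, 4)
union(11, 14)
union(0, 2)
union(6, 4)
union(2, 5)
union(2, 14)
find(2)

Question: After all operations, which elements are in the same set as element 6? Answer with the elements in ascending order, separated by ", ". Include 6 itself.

Step 1: find(3) -> no change; set of 3 is {3}
Step 2: union(12, 6) -> merged; set of 12 now {6, 12}
Step 3: union(0, 13) -> merged; set of 0 now {0, 13}
Step 4: union(13, 12) -> merged; set of 13 now {0, 6, 12, 13}
Step 5: union(8, 6) -> merged; set of 8 now {0, 6, 8, 12, 13}
Step 6: union(8, 4) -> merged; set of 8 now {0, 4, 6, 8, 12, 13}
Step 7: find(9) -> no change; set of 9 is {9}
Step 8: find(8) -> no change; set of 8 is {0, 4, 6, 8, 12, 13}
Step 9: find(0) -> no change; set of 0 is {0, 4, 6, 8, 12, 13}
Step 10: union(6, 7) -> merged; set of 6 now {0, 4, 6, 7, 8, 12, 13}
Step 11: union(7, 14) -> merged; set of 7 now {0, 4, 6, 7, 8, 12, 13, 14}
Step 12: union(8, 0) -> already same set; set of 8 now {0, 4, 6, 7, 8, 12, 13, 14}
Step 13: union(9, 4) -> merged; set of 9 now {0, 4, 6, 7, 8, 9, 12, 13, 14}
Step 14: union(9, 5) -> merged; set of 9 now {0, 4, 5, 6, 7, 8, 9, 12, 13, 14}
Step 15: union(14, 4) -> already same set; set of 14 now {0, 4, 5, 6, 7, 8, 9, 12, 13, 14}
Step 16: union(11, 14) -> merged; set of 11 now {0, 4, 5, 6, 7, 8, 9, 11, 12, 13, 14}
Step 17: union(0, 2) -> merged; set of 0 now {0, 2, 4, 5, 6, 7, 8, 9, 11, 12, 13, 14}
Step 18: union(6, 4) -> already same set; set of 6 now {0, 2, 4, 5, 6, 7, 8, 9, 11, 12, 13, 14}
Step 19: union(2, 5) -> already same set; set of 2 now {0, 2, 4, 5, 6, 7, 8, 9, 11, 12, 13, 14}
Step 20: union(2, 14) -> already same set; set of 2 now {0, 2, 4, 5, 6, 7, 8, 9, 11, 12, 13, 14}
Step 21: find(2) -> no change; set of 2 is {0, 2, 4, 5, 6, 7, 8, 9, 11, 12, 13, 14}
Component of 6: {0, 2, 4, 5, 6, 7, 8, 9, 11, 12, 13, 14}

Answer: 0, 2, 4, 5, 6, 7, 8, 9, 11, 12, 13, 14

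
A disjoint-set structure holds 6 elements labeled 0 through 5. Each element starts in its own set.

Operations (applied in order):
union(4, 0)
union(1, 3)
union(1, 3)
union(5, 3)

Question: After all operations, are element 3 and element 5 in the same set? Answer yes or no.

Answer: yes

Derivation:
Step 1: union(4, 0) -> merged; set of 4 now {0, 4}
Step 2: union(1, 3) -> merged; set of 1 now {1, 3}
Step 3: union(1, 3) -> already same set; set of 1 now {1, 3}
Step 4: union(5, 3) -> merged; set of 5 now {1, 3, 5}
Set of 3: {1, 3, 5}; 5 is a member.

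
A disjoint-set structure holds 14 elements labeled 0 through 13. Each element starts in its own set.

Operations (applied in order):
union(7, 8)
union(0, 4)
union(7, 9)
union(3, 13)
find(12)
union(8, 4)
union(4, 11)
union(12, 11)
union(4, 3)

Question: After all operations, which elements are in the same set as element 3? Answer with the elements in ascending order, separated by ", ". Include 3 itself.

Answer: 0, 3, 4, 7, 8, 9, 11, 12, 13

Derivation:
Step 1: union(7, 8) -> merged; set of 7 now {7, 8}
Step 2: union(0, 4) -> merged; set of 0 now {0, 4}
Step 3: union(7, 9) -> merged; set of 7 now {7, 8, 9}
Step 4: union(3, 13) -> merged; set of 3 now {3, 13}
Step 5: find(12) -> no change; set of 12 is {12}
Step 6: union(8, 4) -> merged; set of 8 now {0, 4, 7, 8, 9}
Step 7: union(4, 11) -> merged; set of 4 now {0, 4, 7, 8, 9, 11}
Step 8: union(12, 11) -> merged; set of 12 now {0, 4, 7, 8, 9, 11, 12}
Step 9: union(4, 3) -> merged; set of 4 now {0, 3, 4, 7, 8, 9, 11, 12, 13}
Component of 3: {0, 3, 4, 7, 8, 9, 11, 12, 13}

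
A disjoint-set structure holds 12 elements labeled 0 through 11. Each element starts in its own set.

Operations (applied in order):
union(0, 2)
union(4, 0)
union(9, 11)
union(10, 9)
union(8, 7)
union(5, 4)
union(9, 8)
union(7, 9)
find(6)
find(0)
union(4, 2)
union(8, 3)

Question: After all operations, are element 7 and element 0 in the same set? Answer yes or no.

Answer: no

Derivation:
Step 1: union(0, 2) -> merged; set of 0 now {0, 2}
Step 2: union(4, 0) -> merged; set of 4 now {0, 2, 4}
Step 3: union(9, 11) -> merged; set of 9 now {9, 11}
Step 4: union(10, 9) -> merged; set of 10 now {9, 10, 11}
Step 5: union(8, 7) -> merged; set of 8 now {7, 8}
Step 6: union(5, 4) -> merged; set of 5 now {0, 2, 4, 5}
Step 7: union(9, 8) -> merged; set of 9 now {7, 8, 9, 10, 11}
Step 8: union(7, 9) -> already same set; set of 7 now {7, 8, 9, 10, 11}
Step 9: find(6) -> no change; set of 6 is {6}
Step 10: find(0) -> no change; set of 0 is {0, 2, 4, 5}
Step 11: union(4, 2) -> already same set; set of 4 now {0, 2, 4, 5}
Step 12: union(8, 3) -> merged; set of 8 now {3, 7, 8, 9, 10, 11}
Set of 7: {3, 7, 8, 9, 10, 11}; 0 is not a member.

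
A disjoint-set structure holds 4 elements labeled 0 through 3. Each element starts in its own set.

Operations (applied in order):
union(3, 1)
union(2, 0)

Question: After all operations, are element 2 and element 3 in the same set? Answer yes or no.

Answer: no

Derivation:
Step 1: union(3, 1) -> merged; set of 3 now {1, 3}
Step 2: union(2, 0) -> merged; set of 2 now {0, 2}
Set of 2: {0, 2}; 3 is not a member.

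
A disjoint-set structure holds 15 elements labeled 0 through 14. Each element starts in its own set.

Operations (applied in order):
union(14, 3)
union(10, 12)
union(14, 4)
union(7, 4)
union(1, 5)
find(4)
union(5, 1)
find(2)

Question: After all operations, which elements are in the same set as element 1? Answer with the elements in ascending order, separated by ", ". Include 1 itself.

Step 1: union(14, 3) -> merged; set of 14 now {3, 14}
Step 2: union(10, 12) -> merged; set of 10 now {10, 12}
Step 3: union(14, 4) -> merged; set of 14 now {3, 4, 14}
Step 4: union(7, 4) -> merged; set of 7 now {3, 4, 7, 14}
Step 5: union(1, 5) -> merged; set of 1 now {1, 5}
Step 6: find(4) -> no change; set of 4 is {3, 4, 7, 14}
Step 7: union(5, 1) -> already same set; set of 5 now {1, 5}
Step 8: find(2) -> no change; set of 2 is {2}
Component of 1: {1, 5}

Answer: 1, 5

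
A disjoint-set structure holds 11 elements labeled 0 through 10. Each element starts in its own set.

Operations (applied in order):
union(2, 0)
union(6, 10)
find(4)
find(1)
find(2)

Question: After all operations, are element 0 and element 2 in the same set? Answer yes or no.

Answer: yes

Derivation:
Step 1: union(2, 0) -> merged; set of 2 now {0, 2}
Step 2: union(6, 10) -> merged; set of 6 now {6, 10}
Step 3: find(4) -> no change; set of 4 is {4}
Step 4: find(1) -> no change; set of 1 is {1}
Step 5: find(2) -> no change; set of 2 is {0, 2}
Set of 0: {0, 2}; 2 is a member.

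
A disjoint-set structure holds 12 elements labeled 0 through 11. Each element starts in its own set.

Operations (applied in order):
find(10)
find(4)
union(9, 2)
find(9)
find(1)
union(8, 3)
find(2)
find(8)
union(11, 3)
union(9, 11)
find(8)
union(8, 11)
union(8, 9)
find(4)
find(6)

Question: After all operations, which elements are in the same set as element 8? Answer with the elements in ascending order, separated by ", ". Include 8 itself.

Answer: 2, 3, 8, 9, 11

Derivation:
Step 1: find(10) -> no change; set of 10 is {10}
Step 2: find(4) -> no change; set of 4 is {4}
Step 3: union(9, 2) -> merged; set of 9 now {2, 9}
Step 4: find(9) -> no change; set of 9 is {2, 9}
Step 5: find(1) -> no change; set of 1 is {1}
Step 6: union(8, 3) -> merged; set of 8 now {3, 8}
Step 7: find(2) -> no change; set of 2 is {2, 9}
Step 8: find(8) -> no change; set of 8 is {3, 8}
Step 9: union(11, 3) -> merged; set of 11 now {3, 8, 11}
Step 10: union(9, 11) -> merged; set of 9 now {2, 3, 8, 9, 11}
Step 11: find(8) -> no change; set of 8 is {2, 3, 8, 9, 11}
Step 12: union(8, 11) -> already same set; set of 8 now {2, 3, 8, 9, 11}
Step 13: union(8, 9) -> already same set; set of 8 now {2, 3, 8, 9, 11}
Step 14: find(4) -> no change; set of 4 is {4}
Step 15: find(6) -> no change; set of 6 is {6}
Component of 8: {2, 3, 8, 9, 11}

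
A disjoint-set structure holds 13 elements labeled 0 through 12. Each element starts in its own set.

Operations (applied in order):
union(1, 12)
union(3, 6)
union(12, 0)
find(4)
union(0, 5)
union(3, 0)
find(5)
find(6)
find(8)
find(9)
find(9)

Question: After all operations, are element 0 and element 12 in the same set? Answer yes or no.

Answer: yes

Derivation:
Step 1: union(1, 12) -> merged; set of 1 now {1, 12}
Step 2: union(3, 6) -> merged; set of 3 now {3, 6}
Step 3: union(12, 0) -> merged; set of 12 now {0, 1, 12}
Step 4: find(4) -> no change; set of 4 is {4}
Step 5: union(0, 5) -> merged; set of 0 now {0, 1, 5, 12}
Step 6: union(3, 0) -> merged; set of 3 now {0, 1, 3, 5, 6, 12}
Step 7: find(5) -> no change; set of 5 is {0, 1, 3, 5, 6, 12}
Step 8: find(6) -> no change; set of 6 is {0, 1, 3, 5, 6, 12}
Step 9: find(8) -> no change; set of 8 is {8}
Step 10: find(9) -> no change; set of 9 is {9}
Step 11: find(9) -> no change; set of 9 is {9}
Set of 0: {0, 1, 3, 5, 6, 12}; 12 is a member.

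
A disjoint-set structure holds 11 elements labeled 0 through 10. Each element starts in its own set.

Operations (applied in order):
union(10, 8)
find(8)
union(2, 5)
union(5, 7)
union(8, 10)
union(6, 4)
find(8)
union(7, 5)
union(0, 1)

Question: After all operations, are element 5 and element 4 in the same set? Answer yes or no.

Answer: no

Derivation:
Step 1: union(10, 8) -> merged; set of 10 now {8, 10}
Step 2: find(8) -> no change; set of 8 is {8, 10}
Step 3: union(2, 5) -> merged; set of 2 now {2, 5}
Step 4: union(5, 7) -> merged; set of 5 now {2, 5, 7}
Step 5: union(8, 10) -> already same set; set of 8 now {8, 10}
Step 6: union(6, 4) -> merged; set of 6 now {4, 6}
Step 7: find(8) -> no change; set of 8 is {8, 10}
Step 8: union(7, 5) -> already same set; set of 7 now {2, 5, 7}
Step 9: union(0, 1) -> merged; set of 0 now {0, 1}
Set of 5: {2, 5, 7}; 4 is not a member.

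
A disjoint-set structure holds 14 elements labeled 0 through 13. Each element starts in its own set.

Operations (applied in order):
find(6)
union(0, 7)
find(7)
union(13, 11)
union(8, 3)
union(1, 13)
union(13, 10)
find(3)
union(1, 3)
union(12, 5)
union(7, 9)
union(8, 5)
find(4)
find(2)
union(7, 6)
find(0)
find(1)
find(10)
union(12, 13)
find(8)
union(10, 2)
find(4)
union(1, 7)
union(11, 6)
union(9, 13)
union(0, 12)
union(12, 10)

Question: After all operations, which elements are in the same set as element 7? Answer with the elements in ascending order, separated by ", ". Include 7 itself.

Step 1: find(6) -> no change; set of 6 is {6}
Step 2: union(0, 7) -> merged; set of 0 now {0, 7}
Step 3: find(7) -> no change; set of 7 is {0, 7}
Step 4: union(13, 11) -> merged; set of 13 now {11, 13}
Step 5: union(8, 3) -> merged; set of 8 now {3, 8}
Step 6: union(1, 13) -> merged; set of 1 now {1, 11, 13}
Step 7: union(13, 10) -> merged; set of 13 now {1, 10, 11, 13}
Step 8: find(3) -> no change; set of 3 is {3, 8}
Step 9: union(1, 3) -> merged; set of 1 now {1, 3, 8, 10, 11, 13}
Step 10: union(12, 5) -> merged; set of 12 now {5, 12}
Step 11: union(7, 9) -> merged; set of 7 now {0, 7, 9}
Step 12: union(8, 5) -> merged; set of 8 now {1, 3, 5, 8, 10, 11, 12, 13}
Step 13: find(4) -> no change; set of 4 is {4}
Step 14: find(2) -> no change; set of 2 is {2}
Step 15: union(7, 6) -> merged; set of 7 now {0, 6, 7, 9}
Step 16: find(0) -> no change; set of 0 is {0, 6, 7, 9}
Step 17: find(1) -> no change; set of 1 is {1, 3, 5, 8, 10, 11, 12, 13}
Step 18: find(10) -> no change; set of 10 is {1, 3, 5, 8, 10, 11, 12, 13}
Step 19: union(12, 13) -> already same set; set of 12 now {1, 3, 5, 8, 10, 11, 12, 13}
Step 20: find(8) -> no change; set of 8 is {1, 3, 5, 8, 10, 11, 12, 13}
Step 21: union(10, 2) -> merged; set of 10 now {1, 2, 3, 5, 8, 10, 11, 12, 13}
Step 22: find(4) -> no change; set of 4 is {4}
Step 23: union(1, 7) -> merged; set of 1 now {0, 1, 2, 3, 5, 6, 7, 8, 9, 10, 11, 12, 13}
Step 24: union(11, 6) -> already same set; set of 11 now {0, 1, 2, 3, 5, 6, 7, 8, 9, 10, 11, 12, 13}
Step 25: union(9, 13) -> already same set; set of 9 now {0, 1, 2, 3, 5, 6, 7, 8, 9, 10, 11, 12, 13}
Step 26: union(0, 12) -> already same set; set of 0 now {0, 1, 2, 3, 5, 6, 7, 8, 9, 10, 11, 12, 13}
Step 27: union(12, 10) -> already same set; set of 12 now {0, 1, 2, 3, 5, 6, 7, 8, 9, 10, 11, 12, 13}
Component of 7: {0, 1, 2, 3, 5, 6, 7, 8, 9, 10, 11, 12, 13}

Answer: 0, 1, 2, 3, 5, 6, 7, 8, 9, 10, 11, 12, 13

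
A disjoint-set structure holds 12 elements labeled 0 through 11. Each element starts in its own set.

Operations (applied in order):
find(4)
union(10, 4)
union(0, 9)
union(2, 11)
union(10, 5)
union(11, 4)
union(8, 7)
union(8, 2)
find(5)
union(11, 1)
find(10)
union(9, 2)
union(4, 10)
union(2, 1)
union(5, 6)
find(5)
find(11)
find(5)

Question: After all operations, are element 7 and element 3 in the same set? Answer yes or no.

Answer: no

Derivation:
Step 1: find(4) -> no change; set of 4 is {4}
Step 2: union(10, 4) -> merged; set of 10 now {4, 10}
Step 3: union(0, 9) -> merged; set of 0 now {0, 9}
Step 4: union(2, 11) -> merged; set of 2 now {2, 11}
Step 5: union(10, 5) -> merged; set of 10 now {4, 5, 10}
Step 6: union(11, 4) -> merged; set of 11 now {2, 4, 5, 10, 11}
Step 7: union(8, 7) -> merged; set of 8 now {7, 8}
Step 8: union(8, 2) -> merged; set of 8 now {2, 4, 5, 7, 8, 10, 11}
Step 9: find(5) -> no change; set of 5 is {2, 4, 5, 7, 8, 10, 11}
Step 10: union(11, 1) -> merged; set of 11 now {1, 2, 4, 5, 7, 8, 10, 11}
Step 11: find(10) -> no change; set of 10 is {1, 2, 4, 5, 7, 8, 10, 11}
Step 12: union(9, 2) -> merged; set of 9 now {0, 1, 2, 4, 5, 7, 8, 9, 10, 11}
Step 13: union(4, 10) -> already same set; set of 4 now {0, 1, 2, 4, 5, 7, 8, 9, 10, 11}
Step 14: union(2, 1) -> already same set; set of 2 now {0, 1, 2, 4, 5, 7, 8, 9, 10, 11}
Step 15: union(5, 6) -> merged; set of 5 now {0, 1, 2, 4, 5, 6, 7, 8, 9, 10, 11}
Step 16: find(5) -> no change; set of 5 is {0, 1, 2, 4, 5, 6, 7, 8, 9, 10, 11}
Step 17: find(11) -> no change; set of 11 is {0, 1, 2, 4, 5, 6, 7, 8, 9, 10, 11}
Step 18: find(5) -> no change; set of 5 is {0, 1, 2, 4, 5, 6, 7, 8, 9, 10, 11}
Set of 7: {0, 1, 2, 4, 5, 6, 7, 8, 9, 10, 11}; 3 is not a member.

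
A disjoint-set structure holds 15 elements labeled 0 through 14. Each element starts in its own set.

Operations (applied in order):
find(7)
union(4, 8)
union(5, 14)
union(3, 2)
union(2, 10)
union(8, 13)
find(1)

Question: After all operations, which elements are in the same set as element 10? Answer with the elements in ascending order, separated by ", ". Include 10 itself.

Answer: 2, 3, 10

Derivation:
Step 1: find(7) -> no change; set of 7 is {7}
Step 2: union(4, 8) -> merged; set of 4 now {4, 8}
Step 3: union(5, 14) -> merged; set of 5 now {5, 14}
Step 4: union(3, 2) -> merged; set of 3 now {2, 3}
Step 5: union(2, 10) -> merged; set of 2 now {2, 3, 10}
Step 6: union(8, 13) -> merged; set of 8 now {4, 8, 13}
Step 7: find(1) -> no change; set of 1 is {1}
Component of 10: {2, 3, 10}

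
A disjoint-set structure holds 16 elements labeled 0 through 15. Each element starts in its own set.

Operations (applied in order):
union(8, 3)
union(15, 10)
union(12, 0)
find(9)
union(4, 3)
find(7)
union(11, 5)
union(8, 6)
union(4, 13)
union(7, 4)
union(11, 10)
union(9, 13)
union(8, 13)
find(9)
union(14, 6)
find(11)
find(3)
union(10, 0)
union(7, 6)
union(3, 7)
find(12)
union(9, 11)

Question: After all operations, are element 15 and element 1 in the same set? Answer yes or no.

Answer: no

Derivation:
Step 1: union(8, 3) -> merged; set of 8 now {3, 8}
Step 2: union(15, 10) -> merged; set of 15 now {10, 15}
Step 3: union(12, 0) -> merged; set of 12 now {0, 12}
Step 4: find(9) -> no change; set of 9 is {9}
Step 5: union(4, 3) -> merged; set of 4 now {3, 4, 8}
Step 6: find(7) -> no change; set of 7 is {7}
Step 7: union(11, 5) -> merged; set of 11 now {5, 11}
Step 8: union(8, 6) -> merged; set of 8 now {3, 4, 6, 8}
Step 9: union(4, 13) -> merged; set of 4 now {3, 4, 6, 8, 13}
Step 10: union(7, 4) -> merged; set of 7 now {3, 4, 6, 7, 8, 13}
Step 11: union(11, 10) -> merged; set of 11 now {5, 10, 11, 15}
Step 12: union(9, 13) -> merged; set of 9 now {3, 4, 6, 7, 8, 9, 13}
Step 13: union(8, 13) -> already same set; set of 8 now {3, 4, 6, 7, 8, 9, 13}
Step 14: find(9) -> no change; set of 9 is {3, 4, 6, 7, 8, 9, 13}
Step 15: union(14, 6) -> merged; set of 14 now {3, 4, 6, 7, 8, 9, 13, 14}
Step 16: find(11) -> no change; set of 11 is {5, 10, 11, 15}
Step 17: find(3) -> no change; set of 3 is {3, 4, 6, 7, 8, 9, 13, 14}
Step 18: union(10, 0) -> merged; set of 10 now {0, 5, 10, 11, 12, 15}
Step 19: union(7, 6) -> already same set; set of 7 now {3, 4, 6, 7, 8, 9, 13, 14}
Step 20: union(3, 7) -> already same set; set of 3 now {3, 4, 6, 7, 8, 9, 13, 14}
Step 21: find(12) -> no change; set of 12 is {0, 5, 10, 11, 12, 15}
Step 22: union(9, 11) -> merged; set of 9 now {0, 3, 4, 5, 6, 7, 8, 9, 10, 11, 12, 13, 14, 15}
Set of 15: {0, 3, 4, 5, 6, 7, 8, 9, 10, 11, 12, 13, 14, 15}; 1 is not a member.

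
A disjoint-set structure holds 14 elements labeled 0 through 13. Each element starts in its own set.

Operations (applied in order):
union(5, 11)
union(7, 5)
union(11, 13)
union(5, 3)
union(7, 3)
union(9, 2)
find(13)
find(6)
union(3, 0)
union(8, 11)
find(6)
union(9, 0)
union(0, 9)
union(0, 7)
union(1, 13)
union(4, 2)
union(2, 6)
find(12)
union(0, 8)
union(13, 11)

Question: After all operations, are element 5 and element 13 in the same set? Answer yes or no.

Step 1: union(5, 11) -> merged; set of 5 now {5, 11}
Step 2: union(7, 5) -> merged; set of 7 now {5, 7, 11}
Step 3: union(11, 13) -> merged; set of 11 now {5, 7, 11, 13}
Step 4: union(5, 3) -> merged; set of 5 now {3, 5, 7, 11, 13}
Step 5: union(7, 3) -> already same set; set of 7 now {3, 5, 7, 11, 13}
Step 6: union(9, 2) -> merged; set of 9 now {2, 9}
Step 7: find(13) -> no change; set of 13 is {3, 5, 7, 11, 13}
Step 8: find(6) -> no change; set of 6 is {6}
Step 9: union(3, 0) -> merged; set of 3 now {0, 3, 5, 7, 11, 13}
Step 10: union(8, 11) -> merged; set of 8 now {0, 3, 5, 7, 8, 11, 13}
Step 11: find(6) -> no change; set of 6 is {6}
Step 12: union(9, 0) -> merged; set of 9 now {0, 2, 3, 5, 7, 8, 9, 11, 13}
Step 13: union(0, 9) -> already same set; set of 0 now {0, 2, 3, 5, 7, 8, 9, 11, 13}
Step 14: union(0, 7) -> already same set; set of 0 now {0, 2, 3, 5, 7, 8, 9, 11, 13}
Step 15: union(1, 13) -> merged; set of 1 now {0, 1, 2, 3, 5, 7, 8, 9, 11, 13}
Step 16: union(4, 2) -> merged; set of 4 now {0, 1, 2, 3, 4, 5, 7, 8, 9, 11, 13}
Step 17: union(2, 6) -> merged; set of 2 now {0, 1, 2, 3, 4, 5, 6, 7, 8, 9, 11, 13}
Step 18: find(12) -> no change; set of 12 is {12}
Step 19: union(0, 8) -> already same set; set of 0 now {0, 1, 2, 3, 4, 5, 6, 7, 8, 9, 11, 13}
Step 20: union(13, 11) -> already same set; set of 13 now {0, 1, 2, 3, 4, 5, 6, 7, 8, 9, 11, 13}
Set of 5: {0, 1, 2, 3, 4, 5, 6, 7, 8, 9, 11, 13}; 13 is a member.

Answer: yes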